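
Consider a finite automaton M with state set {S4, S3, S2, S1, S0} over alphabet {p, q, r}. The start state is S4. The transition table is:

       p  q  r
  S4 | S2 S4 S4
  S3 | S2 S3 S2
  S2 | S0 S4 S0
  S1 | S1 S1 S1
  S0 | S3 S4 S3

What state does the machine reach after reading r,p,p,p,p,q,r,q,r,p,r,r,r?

Trace: S4 -r-> S4 -p-> S2 -p-> S0 -p-> S3 -p-> S2 -q-> S4 -r-> S4 -q-> S4 -r-> S4 -p-> S2 -r-> S0 -r-> S3 -r-> S2

S2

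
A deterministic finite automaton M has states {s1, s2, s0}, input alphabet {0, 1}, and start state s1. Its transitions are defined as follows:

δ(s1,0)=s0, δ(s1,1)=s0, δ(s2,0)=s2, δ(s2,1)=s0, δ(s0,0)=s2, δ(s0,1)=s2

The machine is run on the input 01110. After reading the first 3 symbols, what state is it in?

s0

Trace: s1 -0-> s0 -1-> s2 -1-> s0
After 3 symbols: s0.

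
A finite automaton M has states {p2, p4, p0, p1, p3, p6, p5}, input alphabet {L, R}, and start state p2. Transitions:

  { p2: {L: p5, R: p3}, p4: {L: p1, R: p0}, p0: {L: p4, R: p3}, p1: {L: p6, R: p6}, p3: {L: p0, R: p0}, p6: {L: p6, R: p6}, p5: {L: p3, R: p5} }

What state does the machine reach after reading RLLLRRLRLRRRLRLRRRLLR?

p6

Trace: p2 -R-> p3 -L-> p0 -L-> p4 -L-> p1 -R-> p6 -R-> p6 -L-> p6 -R-> p6 -L-> p6 -R-> p6 -R-> p6 -R-> p6 -L-> p6 -R-> p6 -L-> p6 -R-> p6 -R-> p6 -R-> p6 -L-> p6 -L-> p6 -R-> p6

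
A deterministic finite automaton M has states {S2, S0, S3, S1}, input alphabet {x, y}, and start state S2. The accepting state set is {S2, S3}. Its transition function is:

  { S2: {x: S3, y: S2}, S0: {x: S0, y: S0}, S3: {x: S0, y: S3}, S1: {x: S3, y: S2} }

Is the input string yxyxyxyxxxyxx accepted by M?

Trace: S2 -y-> S2 -x-> S3 -y-> S3 -x-> S0 -y-> S0 -x-> S0 -y-> S0 -x-> S0 -x-> S0 -x-> S0 -y-> S0 -x-> S0 -x-> S0
End state S0 is not accepting.

No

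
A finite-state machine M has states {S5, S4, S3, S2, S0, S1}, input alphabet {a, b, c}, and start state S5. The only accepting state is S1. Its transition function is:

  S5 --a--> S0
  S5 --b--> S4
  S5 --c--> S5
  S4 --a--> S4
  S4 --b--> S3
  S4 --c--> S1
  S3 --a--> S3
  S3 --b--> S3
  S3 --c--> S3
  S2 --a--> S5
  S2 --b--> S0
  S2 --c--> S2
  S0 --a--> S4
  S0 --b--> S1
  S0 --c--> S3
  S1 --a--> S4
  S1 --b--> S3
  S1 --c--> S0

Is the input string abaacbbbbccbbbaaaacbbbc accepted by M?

S5 → S0 → S1 → S4 → S4 → S1 → S3 → S3 → S3 → S3 → S3 → S3 → S3 → S3 → S3 → S3 → S3 → S3 → S3 → S3 → S3 → S3 → S3 → S3
End state S3 is not accepting.

No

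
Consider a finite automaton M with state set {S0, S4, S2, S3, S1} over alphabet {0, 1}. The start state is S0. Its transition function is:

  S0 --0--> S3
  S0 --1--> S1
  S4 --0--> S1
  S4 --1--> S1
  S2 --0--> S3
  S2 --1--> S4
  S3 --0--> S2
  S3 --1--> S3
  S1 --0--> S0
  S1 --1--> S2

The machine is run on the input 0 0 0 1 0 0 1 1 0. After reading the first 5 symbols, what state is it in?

S2

S0 → S3 → S2 → S3 → S3 → S2
After 5 symbols: S2.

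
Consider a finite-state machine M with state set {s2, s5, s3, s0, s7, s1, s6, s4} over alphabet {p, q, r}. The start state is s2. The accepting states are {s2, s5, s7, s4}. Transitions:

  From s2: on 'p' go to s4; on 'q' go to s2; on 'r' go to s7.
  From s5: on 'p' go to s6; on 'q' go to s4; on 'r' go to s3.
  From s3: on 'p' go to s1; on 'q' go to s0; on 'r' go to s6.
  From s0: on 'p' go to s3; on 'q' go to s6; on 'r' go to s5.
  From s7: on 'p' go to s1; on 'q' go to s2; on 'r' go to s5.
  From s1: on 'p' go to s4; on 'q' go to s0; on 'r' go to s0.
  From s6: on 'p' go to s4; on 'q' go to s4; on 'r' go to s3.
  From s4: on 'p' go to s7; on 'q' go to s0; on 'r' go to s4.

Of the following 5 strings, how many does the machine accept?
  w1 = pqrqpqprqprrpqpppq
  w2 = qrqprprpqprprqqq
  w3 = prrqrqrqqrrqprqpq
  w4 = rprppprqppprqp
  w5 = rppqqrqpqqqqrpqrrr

3

w1:
  start at s2
  read 'p': s2 → s4
  read 'q': s4 → s0
  read 'r': s0 → s5
  read 'q': s5 → s4
  read 'p': s4 → s7
  read 'q': s7 → s2
  read 'p': s2 → s4
  read 'r': s4 → s4
  read 'q': s4 → s0
  read 'p': s0 → s3
  read 'r': s3 → s6
  read 'r': s6 → s3
  read 'p': s3 → s1
  read 'q': s1 → s0
  read 'p': s0 → s3
  read 'p': s3 → s1
  read 'p': s1 → s4
  read 'q': s4 → s0
  end s0, rejected
w2:
  start at s2
  read 'q': s2 → s2
  read 'r': s2 → s7
  read 'q': s7 → s2
  read 'p': s2 → s4
  read 'r': s4 → s4
  read 'p': s4 → s7
  read 'r': s7 → s5
  read 'p': s5 → s6
  read 'q': s6 → s4
  read 'p': s4 → s7
  read 'r': s7 → s5
  read 'p': s5 → s6
  read 'r': s6 → s3
  read 'q': s3 → s0
  read 'q': s0 → s6
  read 'q': s6 → s4
  end s4, accepted
w3:
  start at s2
  read 'p': s2 → s4
  read 'r': s4 → s4
  read 'r': s4 → s4
  read 'q': s4 → s0
  read 'r': s0 → s5
  read 'q': s5 → s4
  read 'r': s4 → s4
  read 'q': s4 → s0
  read 'q': s0 → s6
  read 'r': s6 → s3
  read 'r': s3 → s6
  read 'q': s6 → s4
  read 'p': s4 → s7
  read 'r': s7 → s5
  read 'q': s5 → s4
  read 'p': s4 → s7
  read 'q': s7 → s2
  end s2, accepted
w4:
  start at s2
  read 'r': s2 → s7
  read 'p': s7 → s1
  read 'r': s1 → s0
  read 'p': s0 → s3
  read 'p': s3 → s1
  read 'p': s1 → s4
  read 'r': s4 → s4
  read 'q': s4 → s0
  read 'p': s0 → s3
  read 'p': s3 → s1
  read 'p': s1 → s4
  read 'r': s4 → s4
  read 'q': s4 → s0
  read 'p': s0 → s3
  end s3, rejected
w5:
  start at s2
  read 'r': s2 → s7
  read 'p': s7 → s1
  read 'p': s1 → s4
  read 'q': s4 → s0
  read 'q': s0 → s6
  read 'r': s6 → s3
  read 'q': s3 → s0
  read 'p': s0 → s3
  read 'q': s3 → s0
  read 'q': s0 → s6
  read 'q': s6 → s4
  read 'q': s4 → s0
  read 'r': s0 → s5
  read 'p': s5 → s6
  read 'q': s6 → s4
  read 'r': s4 → s4
  read 'r': s4 → s4
  read 'r': s4 → s4
  end s4, accepted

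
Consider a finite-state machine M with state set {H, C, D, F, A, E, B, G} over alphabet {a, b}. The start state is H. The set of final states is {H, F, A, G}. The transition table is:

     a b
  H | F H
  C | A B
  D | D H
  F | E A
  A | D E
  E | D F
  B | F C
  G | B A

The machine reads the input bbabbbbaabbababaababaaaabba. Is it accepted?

Yes

H → H → H → F → A → E → F → A → D → D → H → H → F → A → D → H → F → E → F → E → F → E → D → D → D → H → H → F
End state F is accepting.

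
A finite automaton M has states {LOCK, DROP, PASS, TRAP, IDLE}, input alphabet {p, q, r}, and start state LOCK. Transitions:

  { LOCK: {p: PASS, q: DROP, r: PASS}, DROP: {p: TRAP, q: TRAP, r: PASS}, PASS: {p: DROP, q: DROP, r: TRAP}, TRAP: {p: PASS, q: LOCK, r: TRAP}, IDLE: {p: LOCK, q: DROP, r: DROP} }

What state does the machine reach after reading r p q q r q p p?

start at LOCK
read 'r': LOCK → PASS
read 'p': PASS → DROP
read 'q': DROP → TRAP
read 'q': TRAP → LOCK
read 'r': LOCK → PASS
read 'q': PASS → DROP
read 'p': DROP → TRAP
read 'p': TRAP → PASS

PASS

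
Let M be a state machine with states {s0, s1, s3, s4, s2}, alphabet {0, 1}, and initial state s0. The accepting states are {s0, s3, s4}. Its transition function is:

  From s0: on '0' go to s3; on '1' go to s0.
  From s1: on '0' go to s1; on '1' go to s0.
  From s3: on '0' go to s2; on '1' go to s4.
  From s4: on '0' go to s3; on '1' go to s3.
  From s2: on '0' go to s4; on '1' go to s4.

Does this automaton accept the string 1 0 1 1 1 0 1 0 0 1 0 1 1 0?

Trace: s0 -1-> s0 -0-> s3 -1-> s4 -1-> s3 -1-> s4 -0-> s3 -1-> s4 -0-> s3 -0-> s2 -1-> s4 -0-> s3 -1-> s4 -1-> s3 -0-> s2
End state s2 is not accepting.

No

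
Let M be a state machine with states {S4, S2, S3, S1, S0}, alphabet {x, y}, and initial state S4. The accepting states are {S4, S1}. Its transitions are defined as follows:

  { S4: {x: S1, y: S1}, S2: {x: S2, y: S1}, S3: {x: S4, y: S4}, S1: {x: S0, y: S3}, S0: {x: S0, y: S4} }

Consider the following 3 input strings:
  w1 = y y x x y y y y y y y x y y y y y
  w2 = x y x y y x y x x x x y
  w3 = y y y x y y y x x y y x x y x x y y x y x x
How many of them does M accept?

w1: S4 → S1 → S3 → S4 → S1 → S3 → S4 → S1 → S3 → S4 → S1 → S3 → S4 → S1 → S3 → S4 → S1 → S3  → end S3, rejected
w2: S4 → S1 → S3 → S4 → S1 → S3 → S4 → S1 → S0 → S0 → S0 → S0 → S4  → end S4, accepted
w3: S4 → S1 → S3 → S4 → S1 → S3 → S4 → S1 → S0 → S0 → S4 → S1 → S0 → S0 → S4 → S1 → S0 → S4 → S1 → S0 → S4 → S1 → S0  → end S0, rejected

1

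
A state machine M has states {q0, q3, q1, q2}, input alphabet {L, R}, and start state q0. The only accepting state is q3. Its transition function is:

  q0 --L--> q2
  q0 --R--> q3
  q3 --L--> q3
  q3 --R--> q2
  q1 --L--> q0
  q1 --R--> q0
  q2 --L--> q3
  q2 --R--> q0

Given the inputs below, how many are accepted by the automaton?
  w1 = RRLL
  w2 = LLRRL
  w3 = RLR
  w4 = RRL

2

w1: Trace: q0 -R-> q3 -R-> q2 -L-> q3 -L-> q3  → end q3, accepted
w2: Trace: q0 -L-> q2 -L-> q3 -R-> q2 -R-> q0 -L-> q2  → end q2, rejected
w3: Trace: q0 -R-> q3 -L-> q3 -R-> q2  → end q2, rejected
w4: Trace: q0 -R-> q3 -R-> q2 -L-> q3  → end q3, accepted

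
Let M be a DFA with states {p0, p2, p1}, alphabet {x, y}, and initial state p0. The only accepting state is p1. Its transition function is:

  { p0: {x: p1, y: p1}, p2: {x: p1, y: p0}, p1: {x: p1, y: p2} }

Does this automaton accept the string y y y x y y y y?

No

p0 → p1 → p2 → p0 → p1 → p2 → p0 → p1 → p2
End state p2 is not accepting.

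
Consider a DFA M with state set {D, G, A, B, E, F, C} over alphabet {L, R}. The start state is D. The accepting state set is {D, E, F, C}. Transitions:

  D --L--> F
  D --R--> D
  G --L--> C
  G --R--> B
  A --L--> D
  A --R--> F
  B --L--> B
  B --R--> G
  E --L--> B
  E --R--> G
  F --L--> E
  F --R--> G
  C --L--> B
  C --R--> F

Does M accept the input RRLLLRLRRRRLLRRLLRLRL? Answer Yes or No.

Yes

Trace: D -R-> D -R-> D -L-> F -L-> E -L-> B -R-> G -L-> C -R-> F -R-> G -R-> B -R-> G -L-> C -L-> B -R-> G -R-> B -L-> B -L-> B -R-> G -L-> C -R-> F -L-> E
End state E is accepting.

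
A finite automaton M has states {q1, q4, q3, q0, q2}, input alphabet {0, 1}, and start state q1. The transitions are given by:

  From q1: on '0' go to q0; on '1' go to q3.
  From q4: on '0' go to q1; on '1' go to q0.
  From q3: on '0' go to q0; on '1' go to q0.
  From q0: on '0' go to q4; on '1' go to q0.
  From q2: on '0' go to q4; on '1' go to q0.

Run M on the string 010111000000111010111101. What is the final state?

q0

Trace: q1 -0-> q0 -1-> q0 -0-> q4 -1-> q0 -1-> q0 -1-> q0 -0-> q4 -0-> q1 -0-> q0 -0-> q4 -0-> q1 -0-> q0 -1-> q0 -1-> q0 -1-> q0 -0-> q4 -1-> q0 -0-> q4 -1-> q0 -1-> q0 -1-> q0 -1-> q0 -0-> q4 -1-> q0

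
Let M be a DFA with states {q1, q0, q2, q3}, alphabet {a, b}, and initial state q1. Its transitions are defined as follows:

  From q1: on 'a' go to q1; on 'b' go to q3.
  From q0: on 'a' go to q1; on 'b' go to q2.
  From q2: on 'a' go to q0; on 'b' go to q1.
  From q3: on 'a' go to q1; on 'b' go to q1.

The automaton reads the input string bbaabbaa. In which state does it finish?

start at q1
read 'b': q1 → q3
read 'b': q3 → q1
read 'a': q1 → q1
read 'a': q1 → q1
read 'b': q1 → q3
read 'b': q3 → q1
read 'a': q1 → q1
read 'a': q1 → q1

q1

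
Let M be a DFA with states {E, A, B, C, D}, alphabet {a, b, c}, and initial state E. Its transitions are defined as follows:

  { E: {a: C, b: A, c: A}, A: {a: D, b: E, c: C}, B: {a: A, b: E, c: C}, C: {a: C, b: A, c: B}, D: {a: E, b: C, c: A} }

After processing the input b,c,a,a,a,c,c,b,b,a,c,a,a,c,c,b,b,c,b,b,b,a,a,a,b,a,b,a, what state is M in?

C

Trace: E -b-> A -c-> C -a-> C -a-> C -a-> C -c-> B -c-> C -b-> A -b-> E -a-> C -c-> B -a-> A -a-> D -c-> A -c-> C -b-> A -b-> E -c-> A -b-> E -b-> A -b-> E -a-> C -a-> C -a-> C -b-> A -a-> D -b-> C -a-> C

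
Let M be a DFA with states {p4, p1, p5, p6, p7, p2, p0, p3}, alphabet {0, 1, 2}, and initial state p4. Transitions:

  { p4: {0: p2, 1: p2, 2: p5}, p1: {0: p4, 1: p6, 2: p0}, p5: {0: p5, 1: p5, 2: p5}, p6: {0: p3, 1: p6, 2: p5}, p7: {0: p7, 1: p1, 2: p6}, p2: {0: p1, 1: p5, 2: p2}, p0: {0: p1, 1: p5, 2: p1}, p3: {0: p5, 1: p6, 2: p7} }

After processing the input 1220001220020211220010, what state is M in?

p5

start at p4
read '1': p4 → p2
read '2': p2 → p2
read '2': p2 → p2
read '0': p2 → p1
read '0': p1 → p4
read '0': p4 → p2
read '1': p2 → p5
read '2': p5 → p5
read '2': p5 → p5
read '0': p5 → p5
read '0': p5 → p5
read '2': p5 → p5
read '0': p5 → p5
read '2': p5 → p5
read '1': p5 → p5
read '1': p5 → p5
read '2': p5 → p5
read '2': p5 → p5
read '0': p5 → p5
read '0': p5 → p5
read '1': p5 → p5
read '0': p5 → p5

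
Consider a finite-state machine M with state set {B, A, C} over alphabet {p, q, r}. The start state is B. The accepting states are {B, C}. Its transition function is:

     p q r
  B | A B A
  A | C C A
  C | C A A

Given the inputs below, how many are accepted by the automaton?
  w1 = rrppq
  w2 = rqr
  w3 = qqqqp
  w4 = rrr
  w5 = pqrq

w1:
  start at B
  read 'r': B → A
  read 'r': A → A
  read 'p': A → C
  read 'p': C → C
  read 'q': C → A
  end A, rejected
w2:
  start at B
  read 'r': B → A
  read 'q': A → C
  read 'r': C → A
  end A, rejected
w3:
  start at B
  read 'q': B → B
  read 'q': B → B
  read 'q': B → B
  read 'q': B → B
  read 'p': B → A
  end A, rejected
w4:
  start at B
  read 'r': B → A
  read 'r': A → A
  read 'r': A → A
  end A, rejected
w5:
  start at B
  read 'p': B → A
  read 'q': A → C
  read 'r': C → A
  read 'q': A → C
  end C, accepted

1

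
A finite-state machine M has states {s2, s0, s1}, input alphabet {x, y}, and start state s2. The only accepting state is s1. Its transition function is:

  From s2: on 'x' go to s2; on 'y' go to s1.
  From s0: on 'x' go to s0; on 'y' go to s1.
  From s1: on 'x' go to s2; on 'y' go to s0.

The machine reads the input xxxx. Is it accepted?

start at s2
read 'x': s2 → s2
read 'x': s2 → s2
read 'x': s2 → s2
read 'x': s2 → s2
End state s2 is not accepting.

No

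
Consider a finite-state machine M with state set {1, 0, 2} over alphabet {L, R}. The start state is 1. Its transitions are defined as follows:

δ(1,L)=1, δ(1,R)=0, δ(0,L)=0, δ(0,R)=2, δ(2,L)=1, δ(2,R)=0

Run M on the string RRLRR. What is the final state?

1 → 0 → 2 → 1 → 0 → 2

2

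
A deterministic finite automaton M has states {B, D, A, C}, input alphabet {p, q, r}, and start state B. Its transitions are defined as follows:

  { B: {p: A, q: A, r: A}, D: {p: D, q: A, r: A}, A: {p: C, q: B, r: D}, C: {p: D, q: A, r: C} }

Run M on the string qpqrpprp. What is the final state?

Trace: B -q-> A -p-> C -q-> A -r-> D -p-> D -p-> D -r-> A -p-> C

C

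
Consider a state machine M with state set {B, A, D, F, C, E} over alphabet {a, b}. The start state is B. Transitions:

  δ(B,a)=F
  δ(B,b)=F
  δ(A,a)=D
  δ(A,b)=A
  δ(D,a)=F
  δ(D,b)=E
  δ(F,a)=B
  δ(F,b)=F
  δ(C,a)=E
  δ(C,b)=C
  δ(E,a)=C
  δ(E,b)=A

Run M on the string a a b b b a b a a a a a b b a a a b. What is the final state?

B → F → B → F → F → F → B → F → B → F → B → F → B → F → F → B → F → B → F

F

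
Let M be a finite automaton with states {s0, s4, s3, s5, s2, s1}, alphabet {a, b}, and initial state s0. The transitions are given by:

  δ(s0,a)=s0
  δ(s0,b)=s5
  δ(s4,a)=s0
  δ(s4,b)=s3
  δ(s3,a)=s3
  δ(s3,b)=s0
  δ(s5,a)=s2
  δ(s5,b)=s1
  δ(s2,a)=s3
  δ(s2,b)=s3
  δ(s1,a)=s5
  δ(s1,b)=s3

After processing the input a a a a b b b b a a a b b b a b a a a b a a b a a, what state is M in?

s0

Trace: s0 -a-> s0 -a-> s0 -a-> s0 -a-> s0 -b-> s5 -b-> s1 -b-> s3 -b-> s0 -a-> s0 -a-> s0 -a-> s0 -b-> s5 -b-> s1 -b-> s3 -a-> s3 -b-> s0 -a-> s0 -a-> s0 -a-> s0 -b-> s5 -a-> s2 -a-> s3 -b-> s0 -a-> s0 -a-> s0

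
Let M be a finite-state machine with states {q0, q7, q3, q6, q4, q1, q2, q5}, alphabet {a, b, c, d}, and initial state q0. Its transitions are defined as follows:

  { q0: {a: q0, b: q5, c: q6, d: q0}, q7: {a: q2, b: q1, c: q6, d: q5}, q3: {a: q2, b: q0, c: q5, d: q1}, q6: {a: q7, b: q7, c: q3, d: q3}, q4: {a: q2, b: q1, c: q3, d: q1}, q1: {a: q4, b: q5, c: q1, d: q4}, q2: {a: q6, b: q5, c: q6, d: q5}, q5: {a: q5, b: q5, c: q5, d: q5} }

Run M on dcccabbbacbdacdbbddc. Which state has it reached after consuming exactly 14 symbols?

Trace: q0 -d-> q0 -c-> q6 -c-> q3 -c-> q5 -a-> q5 -b-> q5 -b-> q5 -b-> q5 -a-> q5 -c-> q5 -b-> q5 -d-> q5 -a-> q5 -c-> q5
After 14 symbols: q5.

q5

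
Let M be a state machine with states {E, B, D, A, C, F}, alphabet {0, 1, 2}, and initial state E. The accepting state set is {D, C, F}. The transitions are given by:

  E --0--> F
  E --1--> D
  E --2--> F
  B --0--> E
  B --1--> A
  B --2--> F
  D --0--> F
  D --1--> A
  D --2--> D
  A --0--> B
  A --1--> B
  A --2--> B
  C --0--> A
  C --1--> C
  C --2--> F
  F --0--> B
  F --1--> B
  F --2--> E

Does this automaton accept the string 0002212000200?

E → F → B → E → F → E → D → D → F → B → E → F → B → E
End state E is not accepting.

No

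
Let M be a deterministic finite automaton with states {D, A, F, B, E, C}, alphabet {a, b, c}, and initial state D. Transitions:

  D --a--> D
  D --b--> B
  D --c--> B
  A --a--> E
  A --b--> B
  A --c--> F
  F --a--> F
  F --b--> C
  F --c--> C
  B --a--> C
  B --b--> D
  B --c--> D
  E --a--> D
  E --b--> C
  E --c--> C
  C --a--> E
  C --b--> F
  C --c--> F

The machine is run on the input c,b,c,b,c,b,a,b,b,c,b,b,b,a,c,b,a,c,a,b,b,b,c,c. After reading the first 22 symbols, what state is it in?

D → B → D → B → D → B → D → D → B → D → B → D → B → D → D → B → D → D → B → C → F → C → F
After 22 symbols: F.

F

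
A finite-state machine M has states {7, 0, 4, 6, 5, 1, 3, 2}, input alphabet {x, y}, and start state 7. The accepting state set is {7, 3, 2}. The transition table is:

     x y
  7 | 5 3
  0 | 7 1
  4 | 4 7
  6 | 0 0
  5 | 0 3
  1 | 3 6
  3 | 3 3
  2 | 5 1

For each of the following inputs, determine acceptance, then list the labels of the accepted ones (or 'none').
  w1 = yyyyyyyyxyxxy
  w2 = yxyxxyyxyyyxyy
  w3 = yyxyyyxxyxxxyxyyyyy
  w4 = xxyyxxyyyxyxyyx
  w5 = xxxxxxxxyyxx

w1:
  start at 7
  read 'y': 7 → 3
  read 'y': 3 → 3
  read 'y': 3 → 3
  read 'y': 3 → 3
  read 'y': 3 → 3
  read 'y': 3 → 3
  read 'y': 3 → 3
  read 'y': 3 → 3
  read 'x': 3 → 3
  read 'y': 3 → 3
  read 'x': 3 → 3
  read 'x': 3 → 3
  read 'y': 3 → 3
  end 3, accepted
w2:
  start at 7
  read 'y': 7 → 3
  read 'x': 3 → 3
  read 'y': 3 → 3
  read 'x': 3 → 3
  read 'x': 3 → 3
  read 'y': 3 → 3
  read 'y': 3 → 3
  read 'x': 3 → 3
  read 'y': 3 → 3
  read 'y': 3 → 3
  read 'y': 3 → 3
  read 'x': 3 → 3
  read 'y': 3 → 3
  read 'y': 3 → 3
  end 3, accepted
w3:
  start at 7
  read 'y': 7 → 3
  read 'y': 3 → 3
  read 'x': 3 → 3
  read 'y': 3 → 3
  read 'y': 3 → 3
  read 'y': 3 → 3
  read 'x': 3 → 3
  read 'x': 3 → 3
  read 'y': 3 → 3
  read 'x': 3 → 3
  read 'x': 3 → 3
  read 'x': 3 → 3
  read 'y': 3 → 3
  read 'x': 3 → 3
  read 'y': 3 → 3
  read 'y': 3 → 3
  read 'y': 3 → 3
  read 'y': 3 → 3
  read 'y': 3 → 3
  end 3, accepted
w4:
  start at 7
  read 'x': 7 → 5
  read 'x': 5 → 0
  read 'y': 0 → 1
  read 'y': 1 → 6
  read 'x': 6 → 0
  read 'x': 0 → 7
  read 'y': 7 → 3
  read 'y': 3 → 3
  read 'y': 3 → 3
  read 'x': 3 → 3
  read 'y': 3 → 3
  read 'x': 3 → 3
  read 'y': 3 → 3
  read 'y': 3 → 3
  read 'x': 3 → 3
  end 3, accepted
w5:
  start at 7
  read 'x': 7 → 5
  read 'x': 5 → 0
  read 'x': 0 → 7
  read 'x': 7 → 5
  read 'x': 5 → 0
  read 'x': 0 → 7
  read 'x': 7 → 5
  read 'x': 5 → 0
  read 'y': 0 → 1
  read 'y': 1 → 6
  read 'x': 6 → 0
  read 'x': 0 → 7
  end 7, accepted

w1, w2, w3, w4, w5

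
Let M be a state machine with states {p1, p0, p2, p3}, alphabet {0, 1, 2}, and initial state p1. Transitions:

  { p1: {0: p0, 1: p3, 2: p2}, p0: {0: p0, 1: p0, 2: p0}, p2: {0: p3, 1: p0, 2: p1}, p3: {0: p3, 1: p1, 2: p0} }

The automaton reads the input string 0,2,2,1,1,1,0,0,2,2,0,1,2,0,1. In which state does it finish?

p0

start at p1
read '0': p1 → p0
read '2': p0 → p0
read '2': p0 → p0
read '1': p0 → p0
read '1': p0 → p0
read '1': p0 → p0
read '0': p0 → p0
read '0': p0 → p0
read '2': p0 → p0
read '2': p0 → p0
read '0': p0 → p0
read '1': p0 → p0
read '2': p0 → p0
read '0': p0 → p0
read '1': p0 → p0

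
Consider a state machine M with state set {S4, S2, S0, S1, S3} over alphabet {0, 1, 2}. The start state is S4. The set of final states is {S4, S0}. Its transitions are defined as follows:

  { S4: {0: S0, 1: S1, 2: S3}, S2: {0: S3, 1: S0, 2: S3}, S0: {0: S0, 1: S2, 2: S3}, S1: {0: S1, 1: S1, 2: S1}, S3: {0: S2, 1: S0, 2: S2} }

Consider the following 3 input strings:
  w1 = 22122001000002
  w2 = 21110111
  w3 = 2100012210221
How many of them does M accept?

1

w1:
  start at S4
  read '2': S4 → S3
  read '2': S3 → S2
  read '1': S2 → S0
  read '2': S0 → S3
  read '2': S3 → S2
  read '0': S2 → S3
  read '0': S3 → S2
  read '1': S2 → S0
  read '0': S0 → S0
  read '0': S0 → S0
  read '0': S0 → S0
  read '0': S0 → S0
  read '0': S0 → S0
  read '2': S0 → S3
  end S3, rejected
w2:
  start at S4
  read '2': S4 → S3
  read '1': S3 → S0
  read '1': S0 → S2
  read '1': S2 → S0
  read '0': S0 → S0
  read '1': S0 → S2
  read '1': S2 → S0
  read '1': S0 → S2
  end S2, rejected
w3:
  start at S4
  read '2': S4 → S3
  read '1': S3 → S0
  read '0': S0 → S0
  read '0': S0 → S0
  read '0': S0 → S0
  read '1': S0 → S2
  read '2': S2 → S3
  read '2': S3 → S2
  read '1': S2 → S0
  read '0': S0 → S0
  read '2': S0 → S3
  read '2': S3 → S2
  read '1': S2 → S0
  end S0, accepted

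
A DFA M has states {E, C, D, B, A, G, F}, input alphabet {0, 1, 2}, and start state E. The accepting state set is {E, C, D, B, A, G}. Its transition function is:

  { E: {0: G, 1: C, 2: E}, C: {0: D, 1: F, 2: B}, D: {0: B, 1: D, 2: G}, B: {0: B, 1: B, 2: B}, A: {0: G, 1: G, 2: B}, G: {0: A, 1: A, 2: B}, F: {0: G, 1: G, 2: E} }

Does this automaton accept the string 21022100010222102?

Yes

E → E → C → D → G → B → B → B → B → B → B → B → B → B → B → B → B → B
End state B is accepting.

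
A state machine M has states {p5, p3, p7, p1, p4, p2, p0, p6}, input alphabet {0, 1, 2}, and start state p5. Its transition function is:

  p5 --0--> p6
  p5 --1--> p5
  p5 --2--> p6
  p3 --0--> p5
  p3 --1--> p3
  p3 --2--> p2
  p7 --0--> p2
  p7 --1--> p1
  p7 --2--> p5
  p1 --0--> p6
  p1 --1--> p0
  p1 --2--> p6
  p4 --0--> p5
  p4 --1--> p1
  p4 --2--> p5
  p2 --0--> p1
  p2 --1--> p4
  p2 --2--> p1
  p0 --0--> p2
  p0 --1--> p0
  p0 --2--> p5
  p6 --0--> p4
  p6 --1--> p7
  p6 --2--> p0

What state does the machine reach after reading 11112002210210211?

p0

p5 → p5 → p5 → p5 → p5 → p6 → p4 → p5 → p6 → p0 → p0 → p2 → p1 → p0 → p2 → p1 → p0 → p0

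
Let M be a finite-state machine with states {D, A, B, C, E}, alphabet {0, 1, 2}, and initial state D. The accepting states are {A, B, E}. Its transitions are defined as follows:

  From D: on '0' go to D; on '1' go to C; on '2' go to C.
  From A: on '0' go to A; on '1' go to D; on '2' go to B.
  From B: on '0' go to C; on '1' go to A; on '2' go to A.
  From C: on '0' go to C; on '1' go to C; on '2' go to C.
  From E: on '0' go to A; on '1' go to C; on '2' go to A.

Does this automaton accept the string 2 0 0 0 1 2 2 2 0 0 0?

start at D
read '2': D → C
read '0': C → C
read '0': C → C
read '0': C → C
read '1': C → C
read '2': C → C
read '2': C → C
read '2': C → C
read '0': C → C
read '0': C → C
read '0': C → C
End state C is not accepting.

No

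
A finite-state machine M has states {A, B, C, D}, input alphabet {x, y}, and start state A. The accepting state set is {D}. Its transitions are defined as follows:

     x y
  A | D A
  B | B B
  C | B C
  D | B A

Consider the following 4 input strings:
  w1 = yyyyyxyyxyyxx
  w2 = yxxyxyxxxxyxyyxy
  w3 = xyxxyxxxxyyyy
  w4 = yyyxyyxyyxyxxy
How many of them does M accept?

w1: Trace: A -y-> A -y-> A -y-> A -y-> A -y-> A -x-> D -y-> A -y-> A -x-> D -y-> A -y-> A -x-> D -x-> B  → end B, rejected
w2: Trace: A -y-> A -x-> D -x-> B -y-> B -x-> B -y-> B -x-> B -x-> B -x-> B -x-> B -y-> B -x-> B -y-> B -y-> B -x-> B -y-> B  → end B, rejected
w3: Trace: A -x-> D -y-> A -x-> D -x-> B -y-> B -x-> B -x-> B -x-> B -x-> B -y-> B -y-> B -y-> B -y-> B  → end B, rejected
w4: Trace: A -y-> A -y-> A -y-> A -x-> D -y-> A -y-> A -x-> D -y-> A -y-> A -x-> D -y-> A -x-> D -x-> B -y-> B  → end B, rejected

0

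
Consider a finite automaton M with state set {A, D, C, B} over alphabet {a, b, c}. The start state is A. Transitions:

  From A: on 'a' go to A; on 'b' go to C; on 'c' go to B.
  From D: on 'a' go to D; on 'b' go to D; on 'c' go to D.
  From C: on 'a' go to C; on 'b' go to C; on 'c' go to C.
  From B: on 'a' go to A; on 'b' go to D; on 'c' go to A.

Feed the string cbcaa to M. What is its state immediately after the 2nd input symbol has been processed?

A → B → D
After 2 symbols: D.

D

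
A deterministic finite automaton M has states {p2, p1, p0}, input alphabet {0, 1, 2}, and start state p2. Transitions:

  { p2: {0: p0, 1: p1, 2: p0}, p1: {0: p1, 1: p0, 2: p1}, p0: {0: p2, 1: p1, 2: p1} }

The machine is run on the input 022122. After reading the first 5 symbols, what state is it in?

start at p2
read '0': p2 → p0
read '2': p0 → p1
read '2': p1 → p1
read '1': p1 → p0
read '2': p0 → p1
After 5 symbols: p1.

p1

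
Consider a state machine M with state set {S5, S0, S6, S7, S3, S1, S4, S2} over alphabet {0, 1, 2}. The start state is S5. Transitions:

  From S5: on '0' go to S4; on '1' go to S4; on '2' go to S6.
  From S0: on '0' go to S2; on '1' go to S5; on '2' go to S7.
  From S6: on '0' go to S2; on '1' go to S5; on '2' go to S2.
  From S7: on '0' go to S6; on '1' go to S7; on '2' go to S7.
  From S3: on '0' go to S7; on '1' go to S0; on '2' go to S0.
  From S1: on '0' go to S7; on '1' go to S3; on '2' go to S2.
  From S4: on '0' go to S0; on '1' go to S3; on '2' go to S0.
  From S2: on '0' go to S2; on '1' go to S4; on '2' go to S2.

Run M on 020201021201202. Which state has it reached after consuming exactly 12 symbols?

S5

start at S5
read '0': S5 → S4
read '2': S4 → S0
read '0': S0 → S2
read '2': S2 → S2
read '0': S2 → S2
read '1': S2 → S4
read '0': S4 → S0
read '2': S0 → S7
read '1': S7 → S7
read '2': S7 → S7
read '0': S7 → S6
read '1': S6 → S5
After 12 symbols: S5.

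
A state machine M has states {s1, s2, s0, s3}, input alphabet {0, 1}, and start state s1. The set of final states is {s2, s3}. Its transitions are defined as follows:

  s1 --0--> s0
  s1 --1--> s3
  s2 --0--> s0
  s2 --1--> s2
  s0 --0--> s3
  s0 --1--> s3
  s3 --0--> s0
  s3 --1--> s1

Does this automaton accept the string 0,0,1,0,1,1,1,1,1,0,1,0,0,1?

No

Trace: s1 -0-> s0 -0-> s3 -1-> s1 -0-> s0 -1-> s3 -1-> s1 -1-> s3 -1-> s1 -1-> s3 -0-> s0 -1-> s3 -0-> s0 -0-> s3 -1-> s1
End state s1 is not accepting.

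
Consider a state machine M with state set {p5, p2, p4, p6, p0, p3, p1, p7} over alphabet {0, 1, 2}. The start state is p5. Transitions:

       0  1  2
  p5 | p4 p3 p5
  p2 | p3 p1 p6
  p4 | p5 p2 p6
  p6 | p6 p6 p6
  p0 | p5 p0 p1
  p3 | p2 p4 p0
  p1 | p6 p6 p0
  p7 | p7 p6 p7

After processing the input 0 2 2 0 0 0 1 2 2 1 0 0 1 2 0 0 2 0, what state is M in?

p6

Trace: p5 -0-> p4 -2-> p6 -2-> p6 -0-> p6 -0-> p6 -0-> p6 -1-> p6 -2-> p6 -2-> p6 -1-> p6 -0-> p6 -0-> p6 -1-> p6 -2-> p6 -0-> p6 -0-> p6 -2-> p6 -0-> p6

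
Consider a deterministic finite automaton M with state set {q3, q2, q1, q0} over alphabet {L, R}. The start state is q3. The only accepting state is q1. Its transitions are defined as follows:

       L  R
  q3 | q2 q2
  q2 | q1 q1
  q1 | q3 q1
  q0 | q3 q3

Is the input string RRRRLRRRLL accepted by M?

No

start at q3
read 'R': q3 → q2
read 'R': q2 → q1
read 'R': q1 → q1
read 'R': q1 → q1
read 'L': q1 → q3
read 'R': q3 → q2
read 'R': q2 → q1
read 'R': q1 → q1
read 'L': q1 → q3
read 'L': q3 → q2
End state q2 is not accepting.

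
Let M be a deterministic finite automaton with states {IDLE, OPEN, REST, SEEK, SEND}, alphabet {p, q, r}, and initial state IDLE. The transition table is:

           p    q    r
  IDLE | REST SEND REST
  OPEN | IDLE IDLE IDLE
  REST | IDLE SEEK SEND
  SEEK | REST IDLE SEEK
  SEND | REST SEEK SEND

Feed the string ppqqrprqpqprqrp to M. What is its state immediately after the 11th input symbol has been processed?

Trace: IDLE -p-> REST -p-> IDLE -q-> SEND -q-> SEEK -r-> SEEK -p-> REST -r-> SEND -q-> SEEK -p-> REST -q-> SEEK -p-> REST
After 11 symbols: REST.

REST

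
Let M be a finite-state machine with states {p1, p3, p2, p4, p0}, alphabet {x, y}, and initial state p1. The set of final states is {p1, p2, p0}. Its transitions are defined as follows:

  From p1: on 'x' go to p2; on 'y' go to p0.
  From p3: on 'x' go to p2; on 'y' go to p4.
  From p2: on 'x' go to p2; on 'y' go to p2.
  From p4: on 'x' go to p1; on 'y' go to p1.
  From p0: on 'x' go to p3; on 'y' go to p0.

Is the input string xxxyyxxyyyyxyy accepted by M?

p1 → p2 → p2 → p2 → p2 → p2 → p2 → p2 → p2 → p2 → p2 → p2 → p2 → p2 → p2
End state p2 is accepting.

Yes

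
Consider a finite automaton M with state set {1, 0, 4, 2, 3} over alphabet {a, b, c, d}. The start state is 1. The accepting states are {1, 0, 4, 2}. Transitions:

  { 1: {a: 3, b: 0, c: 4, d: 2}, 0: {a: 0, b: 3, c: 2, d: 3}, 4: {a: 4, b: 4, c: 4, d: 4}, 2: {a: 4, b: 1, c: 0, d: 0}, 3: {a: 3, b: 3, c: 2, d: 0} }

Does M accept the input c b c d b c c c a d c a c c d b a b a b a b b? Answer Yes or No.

Yes

1 → 4 → 4 → 4 → 4 → 4 → 4 → 4 → 4 → 4 → 4 → 4 → 4 → 4 → 4 → 4 → 4 → 4 → 4 → 4 → 4 → 4 → 4 → 4
End state 4 is accepting.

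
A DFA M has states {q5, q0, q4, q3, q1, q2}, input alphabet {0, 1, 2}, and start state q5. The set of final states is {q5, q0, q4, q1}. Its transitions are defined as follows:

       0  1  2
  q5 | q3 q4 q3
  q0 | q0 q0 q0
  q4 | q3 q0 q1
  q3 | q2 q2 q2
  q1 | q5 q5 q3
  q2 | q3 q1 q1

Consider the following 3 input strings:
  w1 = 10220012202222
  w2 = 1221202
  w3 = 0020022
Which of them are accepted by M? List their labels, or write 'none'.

w1, w3

w1: q5 → q4 → q3 → q2 → q1 → q5 → q3 → q2 → q1 → q3 → q2 → q1 → q3 → q2 → q1  → end q1, accepted
w2: q5 → q4 → q1 → q3 → q2 → q1 → q5 → q3  → end q3, rejected
w3: q5 → q3 → q2 → q1 → q5 → q3 → q2 → q1  → end q1, accepted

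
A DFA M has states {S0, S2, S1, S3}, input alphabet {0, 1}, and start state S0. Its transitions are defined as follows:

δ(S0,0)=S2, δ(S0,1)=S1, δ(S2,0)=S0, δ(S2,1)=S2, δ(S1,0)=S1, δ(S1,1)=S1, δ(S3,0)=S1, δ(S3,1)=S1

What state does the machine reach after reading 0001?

S2

Trace: S0 -0-> S2 -0-> S0 -0-> S2 -1-> S2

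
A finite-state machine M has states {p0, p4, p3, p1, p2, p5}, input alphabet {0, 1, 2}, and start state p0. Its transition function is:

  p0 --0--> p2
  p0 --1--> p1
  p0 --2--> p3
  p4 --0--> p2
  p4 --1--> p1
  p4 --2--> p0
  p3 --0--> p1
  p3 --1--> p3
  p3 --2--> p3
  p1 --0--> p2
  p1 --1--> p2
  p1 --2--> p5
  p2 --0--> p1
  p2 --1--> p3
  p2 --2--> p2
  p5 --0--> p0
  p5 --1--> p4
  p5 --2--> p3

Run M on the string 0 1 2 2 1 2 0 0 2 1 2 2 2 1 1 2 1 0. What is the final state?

p1

p0 → p2 → p3 → p3 → p3 → p3 → p3 → p1 → p2 → p2 → p3 → p3 → p3 → p3 → p3 → p3 → p3 → p3 → p1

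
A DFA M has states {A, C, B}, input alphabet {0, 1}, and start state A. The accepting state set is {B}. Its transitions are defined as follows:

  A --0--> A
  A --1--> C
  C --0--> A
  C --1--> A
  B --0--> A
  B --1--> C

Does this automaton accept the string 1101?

No

A → C → A → A → C
End state C is not accepting.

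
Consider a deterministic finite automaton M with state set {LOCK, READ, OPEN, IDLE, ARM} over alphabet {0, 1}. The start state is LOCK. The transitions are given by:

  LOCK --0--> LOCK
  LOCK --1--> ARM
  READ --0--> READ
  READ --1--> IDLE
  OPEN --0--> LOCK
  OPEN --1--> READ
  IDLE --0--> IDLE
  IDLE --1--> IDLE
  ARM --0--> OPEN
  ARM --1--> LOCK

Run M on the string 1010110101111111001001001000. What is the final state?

IDLE

start at LOCK
read '1': LOCK → ARM
read '0': ARM → OPEN
read '1': OPEN → READ
read '0': READ → READ
read '1': READ → IDLE
read '1': IDLE → IDLE
read '0': IDLE → IDLE
read '1': IDLE → IDLE
read '0': IDLE → IDLE
read '1': IDLE → IDLE
read '1': IDLE → IDLE
read '1': IDLE → IDLE
read '1': IDLE → IDLE
read '1': IDLE → IDLE
read '1': IDLE → IDLE
read '1': IDLE → IDLE
read '0': IDLE → IDLE
read '0': IDLE → IDLE
read '1': IDLE → IDLE
read '0': IDLE → IDLE
read '0': IDLE → IDLE
read '1': IDLE → IDLE
read '0': IDLE → IDLE
read '0': IDLE → IDLE
read '1': IDLE → IDLE
read '0': IDLE → IDLE
read '0': IDLE → IDLE
read '0': IDLE → IDLE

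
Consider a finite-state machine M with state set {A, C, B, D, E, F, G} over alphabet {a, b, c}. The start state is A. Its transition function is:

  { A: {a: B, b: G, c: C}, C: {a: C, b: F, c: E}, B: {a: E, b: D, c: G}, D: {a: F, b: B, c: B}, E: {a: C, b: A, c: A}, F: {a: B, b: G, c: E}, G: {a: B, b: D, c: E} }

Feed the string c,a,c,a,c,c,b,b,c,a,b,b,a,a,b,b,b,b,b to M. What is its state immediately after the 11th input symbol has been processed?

A

Trace: A -c-> C -a-> C -c-> E -a-> C -c-> E -c-> A -b-> G -b-> D -c-> B -a-> E -b-> A
After 11 symbols: A.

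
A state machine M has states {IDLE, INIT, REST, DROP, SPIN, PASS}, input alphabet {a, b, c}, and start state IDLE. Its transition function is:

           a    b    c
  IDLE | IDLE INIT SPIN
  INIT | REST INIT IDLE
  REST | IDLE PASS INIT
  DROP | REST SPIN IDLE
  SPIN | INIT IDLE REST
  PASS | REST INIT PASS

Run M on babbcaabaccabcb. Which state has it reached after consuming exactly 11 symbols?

IDLE

start at IDLE
read 'b': IDLE → INIT
read 'a': INIT → REST
read 'b': REST → PASS
read 'b': PASS → INIT
read 'c': INIT → IDLE
read 'a': IDLE → IDLE
read 'a': IDLE → IDLE
read 'b': IDLE → INIT
read 'a': INIT → REST
read 'c': REST → INIT
read 'c': INIT → IDLE
After 11 symbols: IDLE.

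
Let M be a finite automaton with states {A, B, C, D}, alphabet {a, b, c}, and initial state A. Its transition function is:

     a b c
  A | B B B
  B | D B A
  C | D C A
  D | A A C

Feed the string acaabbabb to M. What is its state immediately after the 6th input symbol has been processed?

start at A
read 'a': A → B
read 'c': B → A
read 'a': A → B
read 'a': B → D
read 'b': D → A
read 'b': A → B
After 6 symbols: B.

B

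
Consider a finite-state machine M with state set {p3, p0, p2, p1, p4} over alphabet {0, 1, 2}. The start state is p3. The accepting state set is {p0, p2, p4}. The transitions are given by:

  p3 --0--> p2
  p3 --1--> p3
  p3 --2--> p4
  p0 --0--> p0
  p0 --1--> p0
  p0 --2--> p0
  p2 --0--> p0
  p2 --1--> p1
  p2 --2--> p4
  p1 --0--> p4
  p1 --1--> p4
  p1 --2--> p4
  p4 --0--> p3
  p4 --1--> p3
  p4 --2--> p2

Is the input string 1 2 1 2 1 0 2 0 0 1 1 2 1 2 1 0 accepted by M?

p3 → p3 → p4 → p3 → p4 → p3 → p2 → p4 → p3 → p2 → p1 → p4 → p2 → p1 → p4 → p3 → p2
End state p2 is accepting.

Yes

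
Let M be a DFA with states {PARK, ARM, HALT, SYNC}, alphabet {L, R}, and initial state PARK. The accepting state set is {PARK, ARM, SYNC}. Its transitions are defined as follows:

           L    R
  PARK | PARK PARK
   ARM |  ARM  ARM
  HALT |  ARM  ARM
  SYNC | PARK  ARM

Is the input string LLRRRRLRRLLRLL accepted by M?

Trace: PARK -L-> PARK -L-> PARK -R-> PARK -R-> PARK -R-> PARK -R-> PARK -L-> PARK -R-> PARK -R-> PARK -L-> PARK -L-> PARK -R-> PARK -L-> PARK -L-> PARK
End state PARK is accepting.

Yes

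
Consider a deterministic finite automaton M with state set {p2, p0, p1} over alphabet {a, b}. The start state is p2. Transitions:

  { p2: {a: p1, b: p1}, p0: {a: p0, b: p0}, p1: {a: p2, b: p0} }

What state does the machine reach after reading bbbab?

p0

start at p2
read 'b': p2 → p1
read 'b': p1 → p0
read 'b': p0 → p0
read 'a': p0 → p0
read 'b': p0 → p0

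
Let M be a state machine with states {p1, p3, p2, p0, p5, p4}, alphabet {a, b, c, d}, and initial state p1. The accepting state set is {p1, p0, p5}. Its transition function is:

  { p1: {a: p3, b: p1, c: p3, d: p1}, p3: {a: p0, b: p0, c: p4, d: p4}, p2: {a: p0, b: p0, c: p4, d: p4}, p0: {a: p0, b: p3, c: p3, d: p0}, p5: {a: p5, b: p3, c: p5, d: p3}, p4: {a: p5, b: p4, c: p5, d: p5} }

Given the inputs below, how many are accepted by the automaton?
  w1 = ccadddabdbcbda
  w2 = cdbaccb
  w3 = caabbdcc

w1:
  start at p1
  read 'c': p1 → p3
  read 'c': p3 → p4
  read 'a': p4 → p5
  read 'd': p5 → p3
  read 'd': p3 → p4
  read 'd': p4 → p5
  read 'a': p5 → p5
  read 'b': p5 → p3
  read 'd': p3 → p4
  read 'b': p4 → p4
  read 'c': p4 → p5
  read 'b': p5 → p3
  read 'd': p3 → p4
  read 'a': p4 → p5
  end p5, accepted
w2:
  start at p1
  read 'c': p1 → p3
  read 'd': p3 → p4
  read 'b': p4 → p4
  read 'a': p4 → p5
  read 'c': p5 → p5
  read 'c': p5 → p5
  read 'b': p5 → p3
  end p3, rejected
w3:
  start at p1
  read 'c': p1 → p3
  read 'a': p3 → p0
  read 'a': p0 → p0
  read 'b': p0 → p3
  read 'b': p3 → p0
  read 'd': p0 → p0
  read 'c': p0 → p3
  read 'c': p3 → p4
  end p4, rejected

1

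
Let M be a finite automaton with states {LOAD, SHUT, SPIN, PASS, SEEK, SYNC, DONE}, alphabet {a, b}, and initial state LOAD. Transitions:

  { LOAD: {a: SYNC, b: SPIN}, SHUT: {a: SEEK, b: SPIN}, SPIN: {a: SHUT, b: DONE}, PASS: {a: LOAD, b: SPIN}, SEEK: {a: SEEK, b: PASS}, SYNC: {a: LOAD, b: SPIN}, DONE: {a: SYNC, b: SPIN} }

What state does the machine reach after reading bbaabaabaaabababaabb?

start at LOAD
read 'b': LOAD → SPIN
read 'b': SPIN → DONE
read 'a': DONE → SYNC
read 'a': SYNC → LOAD
read 'b': LOAD → SPIN
read 'a': SPIN → SHUT
read 'a': SHUT → SEEK
read 'b': SEEK → PASS
read 'a': PASS → LOAD
read 'a': LOAD → SYNC
read 'a': SYNC → LOAD
read 'b': LOAD → SPIN
read 'a': SPIN → SHUT
read 'b': SHUT → SPIN
read 'a': SPIN → SHUT
read 'b': SHUT → SPIN
read 'a': SPIN → SHUT
read 'a': SHUT → SEEK
read 'b': SEEK → PASS
read 'b': PASS → SPIN

SPIN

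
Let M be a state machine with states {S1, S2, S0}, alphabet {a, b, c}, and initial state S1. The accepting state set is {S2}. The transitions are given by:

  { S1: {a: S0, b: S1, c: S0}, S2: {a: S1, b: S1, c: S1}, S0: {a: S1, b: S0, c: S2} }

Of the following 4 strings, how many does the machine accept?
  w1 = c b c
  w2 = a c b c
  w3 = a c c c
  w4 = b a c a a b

1

w1: Trace: S1 -c-> S0 -b-> S0 -c-> S2  → end S2, accepted
w2: Trace: S1 -a-> S0 -c-> S2 -b-> S1 -c-> S0  → end S0, rejected
w3: Trace: S1 -a-> S0 -c-> S2 -c-> S1 -c-> S0  → end S0, rejected
w4: Trace: S1 -b-> S1 -a-> S0 -c-> S2 -a-> S1 -a-> S0 -b-> S0  → end S0, rejected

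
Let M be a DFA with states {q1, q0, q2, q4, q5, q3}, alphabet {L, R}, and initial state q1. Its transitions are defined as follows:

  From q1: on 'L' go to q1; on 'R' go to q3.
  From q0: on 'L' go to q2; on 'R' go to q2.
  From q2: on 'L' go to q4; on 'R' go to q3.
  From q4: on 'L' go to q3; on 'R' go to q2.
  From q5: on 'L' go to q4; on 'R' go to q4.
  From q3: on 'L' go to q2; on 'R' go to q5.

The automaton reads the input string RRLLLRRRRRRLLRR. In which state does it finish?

start at q1
read 'R': q1 → q3
read 'R': q3 → q5
read 'L': q5 → q4
read 'L': q4 → q3
read 'L': q3 → q2
read 'R': q2 → q3
read 'R': q3 → q5
read 'R': q5 → q4
read 'R': q4 → q2
read 'R': q2 → q3
read 'R': q3 → q5
read 'L': q5 → q4
read 'L': q4 → q3
read 'R': q3 → q5
read 'R': q5 → q4

q4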